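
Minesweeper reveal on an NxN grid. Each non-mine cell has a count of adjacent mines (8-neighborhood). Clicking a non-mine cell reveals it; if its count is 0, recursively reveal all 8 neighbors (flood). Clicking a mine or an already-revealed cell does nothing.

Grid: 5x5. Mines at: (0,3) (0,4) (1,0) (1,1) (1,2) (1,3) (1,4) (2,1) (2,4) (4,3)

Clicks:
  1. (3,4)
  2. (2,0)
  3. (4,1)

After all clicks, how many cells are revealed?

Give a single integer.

Click 1 (3,4) count=2: revealed 1 new [(3,4)] -> total=1
Click 2 (2,0) count=3: revealed 1 new [(2,0)] -> total=2
Click 3 (4,1) count=0: revealed 6 new [(3,0) (3,1) (3,2) (4,0) (4,1) (4,2)] -> total=8

Answer: 8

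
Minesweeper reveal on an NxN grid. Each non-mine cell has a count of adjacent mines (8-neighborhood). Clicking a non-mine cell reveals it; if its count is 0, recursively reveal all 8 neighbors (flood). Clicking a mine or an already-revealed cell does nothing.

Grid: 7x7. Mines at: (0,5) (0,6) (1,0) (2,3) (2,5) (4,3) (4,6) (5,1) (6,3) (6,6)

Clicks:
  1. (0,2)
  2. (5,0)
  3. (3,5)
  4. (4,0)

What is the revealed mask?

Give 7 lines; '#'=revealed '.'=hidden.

Answer: .####..
.####..
.......
.....#.
#......
#......
.......

Derivation:
Click 1 (0,2) count=0: revealed 8 new [(0,1) (0,2) (0,3) (0,4) (1,1) (1,2) (1,3) (1,4)] -> total=8
Click 2 (5,0) count=1: revealed 1 new [(5,0)] -> total=9
Click 3 (3,5) count=2: revealed 1 new [(3,5)] -> total=10
Click 4 (4,0) count=1: revealed 1 new [(4,0)] -> total=11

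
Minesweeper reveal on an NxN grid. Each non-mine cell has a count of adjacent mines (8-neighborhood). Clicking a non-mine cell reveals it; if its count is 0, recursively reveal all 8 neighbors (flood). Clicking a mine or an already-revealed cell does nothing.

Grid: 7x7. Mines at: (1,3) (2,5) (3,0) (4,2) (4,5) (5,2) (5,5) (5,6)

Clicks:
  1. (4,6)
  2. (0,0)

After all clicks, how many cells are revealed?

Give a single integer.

Answer: 10

Derivation:
Click 1 (4,6) count=3: revealed 1 new [(4,6)] -> total=1
Click 2 (0,0) count=0: revealed 9 new [(0,0) (0,1) (0,2) (1,0) (1,1) (1,2) (2,0) (2,1) (2,2)] -> total=10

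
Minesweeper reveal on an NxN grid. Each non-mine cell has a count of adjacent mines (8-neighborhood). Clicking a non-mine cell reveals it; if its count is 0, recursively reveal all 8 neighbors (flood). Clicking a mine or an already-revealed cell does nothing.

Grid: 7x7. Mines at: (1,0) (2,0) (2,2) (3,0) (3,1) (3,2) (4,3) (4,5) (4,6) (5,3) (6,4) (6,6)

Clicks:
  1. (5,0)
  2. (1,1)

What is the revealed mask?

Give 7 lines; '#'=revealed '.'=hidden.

Answer: .......
.#.....
.......
.......
###....
###....
###....

Derivation:
Click 1 (5,0) count=0: revealed 9 new [(4,0) (4,1) (4,2) (5,0) (5,1) (5,2) (6,0) (6,1) (6,2)] -> total=9
Click 2 (1,1) count=3: revealed 1 new [(1,1)] -> total=10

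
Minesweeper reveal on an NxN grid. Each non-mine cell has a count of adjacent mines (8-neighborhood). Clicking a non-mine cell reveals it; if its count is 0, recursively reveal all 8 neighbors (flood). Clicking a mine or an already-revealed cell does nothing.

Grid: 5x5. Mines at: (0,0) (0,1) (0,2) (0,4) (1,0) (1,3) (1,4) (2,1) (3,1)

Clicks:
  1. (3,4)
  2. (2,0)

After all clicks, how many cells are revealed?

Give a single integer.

Answer: 10

Derivation:
Click 1 (3,4) count=0: revealed 9 new [(2,2) (2,3) (2,4) (3,2) (3,3) (3,4) (4,2) (4,3) (4,4)] -> total=9
Click 2 (2,0) count=3: revealed 1 new [(2,0)] -> total=10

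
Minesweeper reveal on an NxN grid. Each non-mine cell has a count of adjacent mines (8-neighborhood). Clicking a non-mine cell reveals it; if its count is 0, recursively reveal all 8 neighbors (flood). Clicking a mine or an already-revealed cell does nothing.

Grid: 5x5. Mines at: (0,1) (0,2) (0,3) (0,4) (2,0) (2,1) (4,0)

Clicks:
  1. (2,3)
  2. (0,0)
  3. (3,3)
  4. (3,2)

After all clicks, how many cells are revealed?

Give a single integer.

Answer: 15

Derivation:
Click 1 (2,3) count=0: revealed 14 new [(1,2) (1,3) (1,4) (2,2) (2,3) (2,4) (3,1) (3,2) (3,3) (3,4) (4,1) (4,2) (4,3) (4,4)] -> total=14
Click 2 (0,0) count=1: revealed 1 new [(0,0)] -> total=15
Click 3 (3,3) count=0: revealed 0 new [(none)] -> total=15
Click 4 (3,2) count=1: revealed 0 new [(none)] -> total=15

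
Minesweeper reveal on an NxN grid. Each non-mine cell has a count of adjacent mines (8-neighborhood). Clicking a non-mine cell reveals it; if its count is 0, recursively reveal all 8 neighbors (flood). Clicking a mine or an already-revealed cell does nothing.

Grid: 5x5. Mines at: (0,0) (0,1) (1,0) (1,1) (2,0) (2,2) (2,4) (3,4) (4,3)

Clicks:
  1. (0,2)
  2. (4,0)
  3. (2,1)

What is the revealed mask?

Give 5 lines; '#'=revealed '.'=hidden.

Click 1 (0,2) count=2: revealed 1 new [(0,2)] -> total=1
Click 2 (4,0) count=0: revealed 6 new [(3,0) (3,1) (3,2) (4,0) (4,1) (4,2)] -> total=7
Click 3 (2,1) count=4: revealed 1 new [(2,1)] -> total=8

Answer: ..#..
.....
.#...
###..
###..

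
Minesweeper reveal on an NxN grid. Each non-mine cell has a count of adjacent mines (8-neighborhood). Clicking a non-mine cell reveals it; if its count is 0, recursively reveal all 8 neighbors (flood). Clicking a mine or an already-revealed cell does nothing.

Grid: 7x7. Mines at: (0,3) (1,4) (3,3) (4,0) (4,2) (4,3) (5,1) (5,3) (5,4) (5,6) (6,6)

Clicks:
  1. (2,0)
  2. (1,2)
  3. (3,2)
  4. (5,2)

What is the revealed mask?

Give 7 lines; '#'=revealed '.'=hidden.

Answer: ###....
###....
###....
###....
.......
..#....
.......

Derivation:
Click 1 (2,0) count=0: revealed 12 new [(0,0) (0,1) (0,2) (1,0) (1,1) (1,2) (2,0) (2,1) (2,2) (3,0) (3,1) (3,2)] -> total=12
Click 2 (1,2) count=1: revealed 0 new [(none)] -> total=12
Click 3 (3,2) count=3: revealed 0 new [(none)] -> total=12
Click 4 (5,2) count=4: revealed 1 new [(5,2)] -> total=13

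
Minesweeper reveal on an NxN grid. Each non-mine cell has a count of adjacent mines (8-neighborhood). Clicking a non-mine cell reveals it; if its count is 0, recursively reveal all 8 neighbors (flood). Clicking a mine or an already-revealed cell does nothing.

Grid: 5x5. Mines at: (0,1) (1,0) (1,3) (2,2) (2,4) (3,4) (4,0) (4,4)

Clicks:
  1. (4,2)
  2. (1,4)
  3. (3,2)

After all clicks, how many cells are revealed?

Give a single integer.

Click 1 (4,2) count=0: revealed 6 new [(3,1) (3,2) (3,3) (4,1) (4,2) (4,3)] -> total=6
Click 2 (1,4) count=2: revealed 1 new [(1,4)] -> total=7
Click 3 (3,2) count=1: revealed 0 new [(none)] -> total=7

Answer: 7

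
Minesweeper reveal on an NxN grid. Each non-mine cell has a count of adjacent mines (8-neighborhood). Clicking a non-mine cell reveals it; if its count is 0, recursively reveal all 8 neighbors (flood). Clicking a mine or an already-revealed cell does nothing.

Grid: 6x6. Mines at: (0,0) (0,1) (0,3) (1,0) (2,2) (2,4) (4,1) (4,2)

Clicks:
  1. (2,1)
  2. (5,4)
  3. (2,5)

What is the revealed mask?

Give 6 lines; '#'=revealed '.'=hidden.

Answer: ......
......
.#...#
...###
...###
...###

Derivation:
Click 1 (2,1) count=2: revealed 1 new [(2,1)] -> total=1
Click 2 (5,4) count=0: revealed 9 new [(3,3) (3,4) (3,5) (4,3) (4,4) (4,5) (5,3) (5,4) (5,5)] -> total=10
Click 3 (2,5) count=1: revealed 1 new [(2,5)] -> total=11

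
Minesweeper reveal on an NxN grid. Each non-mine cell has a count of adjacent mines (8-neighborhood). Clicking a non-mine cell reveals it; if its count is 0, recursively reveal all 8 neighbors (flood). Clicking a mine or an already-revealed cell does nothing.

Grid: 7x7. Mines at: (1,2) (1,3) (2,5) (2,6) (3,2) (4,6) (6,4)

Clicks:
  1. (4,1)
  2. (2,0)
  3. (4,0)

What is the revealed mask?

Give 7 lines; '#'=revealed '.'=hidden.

Click 1 (4,1) count=1: revealed 1 new [(4,1)] -> total=1
Click 2 (2,0) count=0: revealed 19 new [(0,0) (0,1) (1,0) (1,1) (2,0) (2,1) (3,0) (3,1) (4,0) (4,2) (4,3) (5,0) (5,1) (5,2) (5,3) (6,0) (6,1) (6,2) (6,3)] -> total=20
Click 3 (4,0) count=0: revealed 0 new [(none)] -> total=20

Answer: ##.....
##.....
##.....
##.....
####...
####...
####...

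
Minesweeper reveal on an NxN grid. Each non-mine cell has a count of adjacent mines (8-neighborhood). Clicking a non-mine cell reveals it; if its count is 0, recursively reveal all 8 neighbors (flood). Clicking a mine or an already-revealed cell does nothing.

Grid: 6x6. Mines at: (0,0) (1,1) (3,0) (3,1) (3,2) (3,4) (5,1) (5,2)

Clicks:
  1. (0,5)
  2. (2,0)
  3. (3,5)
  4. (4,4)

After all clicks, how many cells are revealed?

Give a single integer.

Answer: 15

Derivation:
Click 1 (0,5) count=0: revealed 12 new [(0,2) (0,3) (0,4) (0,5) (1,2) (1,3) (1,4) (1,5) (2,2) (2,3) (2,4) (2,5)] -> total=12
Click 2 (2,0) count=3: revealed 1 new [(2,0)] -> total=13
Click 3 (3,5) count=1: revealed 1 new [(3,5)] -> total=14
Click 4 (4,4) count=1: revealed 1 new [(4,4)] -> total=15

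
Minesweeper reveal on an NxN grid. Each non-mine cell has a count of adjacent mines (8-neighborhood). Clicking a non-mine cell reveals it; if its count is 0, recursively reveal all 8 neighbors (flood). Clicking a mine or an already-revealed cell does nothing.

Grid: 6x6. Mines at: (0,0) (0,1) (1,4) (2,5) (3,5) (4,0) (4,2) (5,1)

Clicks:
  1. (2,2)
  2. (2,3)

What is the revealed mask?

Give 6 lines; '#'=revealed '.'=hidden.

Answer: ......
####..
####..
####..
......
......

Derivation:
Click 1 (2,2) count=0: revealed 12 new [(1,0) (1,1) (1,2) (1,3) (2,0) (2,1) (2,2) (2,3) (3,0) (3,1) (3,2) (3,3)] -> total=12
Click 2 (2,3) count=1: revealed 0 new [(none)] -> total=12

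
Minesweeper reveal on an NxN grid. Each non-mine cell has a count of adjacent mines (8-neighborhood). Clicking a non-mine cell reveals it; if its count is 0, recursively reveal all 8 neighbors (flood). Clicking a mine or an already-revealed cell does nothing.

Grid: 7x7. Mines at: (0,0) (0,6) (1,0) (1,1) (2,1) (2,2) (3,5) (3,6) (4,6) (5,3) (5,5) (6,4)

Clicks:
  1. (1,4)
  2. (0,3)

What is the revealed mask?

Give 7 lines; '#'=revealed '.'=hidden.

Click 1 (1,4) count=0: revealed 11 new [(0,2) (0,3) (0,4) (0,5) (1,2) (1,3) (1,4) (1,5) (2,3) (2,4) (2,5)] -> total=11
Click 2 (0,3) count=0: revealed 0 new [(none)] -> total=11

Answer: ..####.
..####.
...###.
.......
.......
.......
.......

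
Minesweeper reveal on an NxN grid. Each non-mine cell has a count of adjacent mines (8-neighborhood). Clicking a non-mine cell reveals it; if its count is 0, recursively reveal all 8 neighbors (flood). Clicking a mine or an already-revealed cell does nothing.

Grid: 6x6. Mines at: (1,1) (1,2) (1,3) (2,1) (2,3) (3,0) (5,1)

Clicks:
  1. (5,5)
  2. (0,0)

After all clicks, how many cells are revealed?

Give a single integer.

Answer: 19

Derivation:
Click 1 (5,5) count=0: revealed 18 new [(0,4) (0,5) (1,4) (1,5) (2,4) (2,5) (3,2) (3,3) (3,4) (3,5) (4,2) (4,3) (4,4) (4,5) (5,2) (5,3) (5,4) (5,5)] -> total=18
Click 2 (0,0) count=1: revealed 1 new [(0,0)] -> total=19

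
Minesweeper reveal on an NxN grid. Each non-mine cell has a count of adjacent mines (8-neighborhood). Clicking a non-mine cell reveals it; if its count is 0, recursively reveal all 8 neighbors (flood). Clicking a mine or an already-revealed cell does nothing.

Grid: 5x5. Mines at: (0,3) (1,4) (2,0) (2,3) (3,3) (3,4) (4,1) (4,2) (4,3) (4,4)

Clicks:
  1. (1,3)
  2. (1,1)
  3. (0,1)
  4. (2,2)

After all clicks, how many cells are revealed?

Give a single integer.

Answer: 8

Derivation:
Click 1 (1,3) count=3: revealed 1 new [(1,3)] -> total=1
Click 2 (1,1) count=1: revealed 1 new [(1,1)] -> total=2
Click 3 (0,1) count=0: revealed 5 new [(0,0) (0,1) (0,2) (1,0) (1,2)] -> total=7
Click 4 (2,2) count=2: revealed 1 new [(2,2)] -> total=8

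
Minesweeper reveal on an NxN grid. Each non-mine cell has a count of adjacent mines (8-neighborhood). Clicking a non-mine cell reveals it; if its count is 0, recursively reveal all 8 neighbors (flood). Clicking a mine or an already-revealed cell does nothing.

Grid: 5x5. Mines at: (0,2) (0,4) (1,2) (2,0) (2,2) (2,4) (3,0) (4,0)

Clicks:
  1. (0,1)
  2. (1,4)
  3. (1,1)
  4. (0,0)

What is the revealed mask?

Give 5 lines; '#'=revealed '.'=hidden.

Click 1 (0,1) count=2: revealed 1 new [(0,1)] -> total=1
Click 2 (1,4) count=2: revealed 1 new [(1,4)] -> total=2
Click 3 (1,1) count=4: revealed 1 new [(1,1)] -> total=3
Click 4 (0,0) count=0: revealed 2 new [(0,0) (1,0)] -> total=5

Answer: ##...
##..#
.....
.....
.....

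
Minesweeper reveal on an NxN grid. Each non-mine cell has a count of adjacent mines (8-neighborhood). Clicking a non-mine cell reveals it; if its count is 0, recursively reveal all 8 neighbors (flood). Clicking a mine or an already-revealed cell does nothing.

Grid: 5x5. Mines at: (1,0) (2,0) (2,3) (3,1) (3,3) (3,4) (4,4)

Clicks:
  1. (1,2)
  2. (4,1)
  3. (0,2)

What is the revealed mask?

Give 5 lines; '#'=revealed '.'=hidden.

Click 1 (1,2) count=1: revealed 1 new [(1,2)] -> total=1
Click 2 (4,1) count=1: revealed 1 new [(4,1)] -> total=2
Click 3 (0,2) count=0: revealed 7 new [(0,1) (0,2) (0,3) (0,4) (1,1) (1,3) (1,4)] -> total=9

Answer: .####
.####
.....
.....
.#...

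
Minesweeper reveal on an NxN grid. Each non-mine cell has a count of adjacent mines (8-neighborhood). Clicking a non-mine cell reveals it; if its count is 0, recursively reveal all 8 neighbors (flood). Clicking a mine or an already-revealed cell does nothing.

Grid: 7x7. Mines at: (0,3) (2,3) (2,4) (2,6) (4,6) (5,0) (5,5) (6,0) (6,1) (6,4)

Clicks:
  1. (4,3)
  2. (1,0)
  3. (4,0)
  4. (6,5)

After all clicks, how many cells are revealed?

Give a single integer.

Click 1 (4,3) count=0: revealed 23 new [(0,0) (0,1) (0,2) (1,0) (1,1) (1,2) (2,0) (2,1) (2,2) (3,0) (3,1) (3,2) (3,3) (3,4) (4,0) (4,1) (4,2) (4,3) (4,4) (5,1) (5,2) (5,3) (5,4)] -> total=23
Click 2 (1,0) count=0: revealed 0 new [(none)] -> total=23
Click 3 (4,0) count=1: revealed 0 new [(none)] -> total=23
Click 4 (6,5) count=2: revealed 1 new [(6,5)] -> total=24

Answer: 24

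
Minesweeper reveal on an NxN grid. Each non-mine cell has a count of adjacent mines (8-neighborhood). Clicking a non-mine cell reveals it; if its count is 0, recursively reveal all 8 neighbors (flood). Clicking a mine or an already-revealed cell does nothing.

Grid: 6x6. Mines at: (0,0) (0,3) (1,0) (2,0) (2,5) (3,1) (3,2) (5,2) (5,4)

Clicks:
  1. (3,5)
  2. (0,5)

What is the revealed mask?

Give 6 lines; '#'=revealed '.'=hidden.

Click 1 (3,5) count=1: revealed 1 new [(3,5)] -> total=1
Click 2 (0,5) count=0: revealed 4 new [(0,4) (0,5) (1,4) (1,5)] -> total=5

Answer: ....##
....##
......
.....#
......
......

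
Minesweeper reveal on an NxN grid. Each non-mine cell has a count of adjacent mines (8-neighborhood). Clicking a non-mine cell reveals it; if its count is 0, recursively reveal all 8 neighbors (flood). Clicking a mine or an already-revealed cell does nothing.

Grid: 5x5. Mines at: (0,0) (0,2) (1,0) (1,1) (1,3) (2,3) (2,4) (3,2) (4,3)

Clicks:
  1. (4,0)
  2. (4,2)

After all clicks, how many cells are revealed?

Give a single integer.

Answer: 7

Derivation:
Click 1 (4,0) count=0: revealed 6 new [(2,0) (2,1) (3,0) (3,1) (4,0) (4,1)] -> total=6
Click 2 (4,2) count=2: revealed 1 new [(4,2)] -> total=7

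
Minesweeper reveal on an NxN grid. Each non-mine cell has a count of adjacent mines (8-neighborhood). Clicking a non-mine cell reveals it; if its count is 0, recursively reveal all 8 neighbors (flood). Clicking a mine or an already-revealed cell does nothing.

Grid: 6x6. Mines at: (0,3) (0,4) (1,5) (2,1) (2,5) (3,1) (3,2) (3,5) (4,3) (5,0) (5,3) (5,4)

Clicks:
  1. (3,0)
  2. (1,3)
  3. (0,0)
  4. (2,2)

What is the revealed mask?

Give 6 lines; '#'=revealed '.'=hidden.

Click 1 (3,0) count=2: revealed 1 new [(3,0)] -> total=1
Click 2 (1,3) count=2: revealed 1 new [(1,3)] -> total=2
Click 3 (0,0) count=0: revealed 6 new [(0,0) (0,1) (0,2) (1,0) (1,1) (1,2)] -> total=8
Click 4 (2,2) count=3: revealed 1 new [(2,2)] -> total=9

Answer: ###...
####..
..#...
#.....
......
......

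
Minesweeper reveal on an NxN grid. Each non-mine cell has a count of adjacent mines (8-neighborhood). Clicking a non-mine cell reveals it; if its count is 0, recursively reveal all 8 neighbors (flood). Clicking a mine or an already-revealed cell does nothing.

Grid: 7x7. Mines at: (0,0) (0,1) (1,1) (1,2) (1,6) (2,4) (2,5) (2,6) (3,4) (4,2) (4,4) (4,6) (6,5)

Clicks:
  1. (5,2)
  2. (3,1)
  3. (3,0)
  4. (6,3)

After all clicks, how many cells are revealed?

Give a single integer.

Click 1 (5,2) count=1: revealed 1 new [(5,2)] -> total=1
Click 2 (3,1) count=1: revealed 1 new [(3,1)] -> total=2
Click 3 (3,0) count=0: revealed 14 new [(2,0) (2,1) (3,0) (4,0) (4,1) (5,0) (5,1) (5,3) (5,4) (6,0) (6,1) (6,2) (6,3) (6,4)] -> total=16
Click 4 (6,3) count=0: revealed 0 new [(none)] -> total=16

Answer: 16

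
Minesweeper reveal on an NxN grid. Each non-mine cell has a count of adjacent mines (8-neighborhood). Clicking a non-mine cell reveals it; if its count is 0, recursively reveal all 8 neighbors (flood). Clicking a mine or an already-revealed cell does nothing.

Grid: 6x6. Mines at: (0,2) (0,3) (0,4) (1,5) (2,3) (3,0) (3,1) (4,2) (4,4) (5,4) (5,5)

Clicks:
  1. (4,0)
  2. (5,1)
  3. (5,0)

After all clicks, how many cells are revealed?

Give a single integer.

Answer: 4

Derivation:
Click 1 (4,0) count=2: revealed 1 new [(4,0)] -> total=1
Click 2 (5,1) count=1: revealed 1 new [(5,1)] -> total=2
Click 3 (5,0) count=0: revealed 2 new [(4,1) (5,0)] -> total=4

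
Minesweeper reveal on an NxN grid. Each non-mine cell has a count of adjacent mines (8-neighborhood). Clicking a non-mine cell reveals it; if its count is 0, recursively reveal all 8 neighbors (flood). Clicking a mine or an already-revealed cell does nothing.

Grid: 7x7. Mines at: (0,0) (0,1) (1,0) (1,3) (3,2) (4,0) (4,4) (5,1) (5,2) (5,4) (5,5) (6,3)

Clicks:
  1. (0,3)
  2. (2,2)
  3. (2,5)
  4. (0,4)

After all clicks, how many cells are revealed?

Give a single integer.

Click 1 (0,3) count=1: revealed 1 new [(0,3)] -> total=1
Click 2 (2,2) count=2: revealed 1 new [(2,2)] -> total=2
Click 3 (2,5) count=0: revealed 14 new [(0,4) (0,5) (0,6) (1,4) (1,5) (1,6) (2,4) (2,5) (2,6) (3,4) (3,5) (3,6) (4,5) (4,6)] -> total=16
Click 4 (0,4) count=1: revealed 0 new [(none)] -> total=16

Answer: 16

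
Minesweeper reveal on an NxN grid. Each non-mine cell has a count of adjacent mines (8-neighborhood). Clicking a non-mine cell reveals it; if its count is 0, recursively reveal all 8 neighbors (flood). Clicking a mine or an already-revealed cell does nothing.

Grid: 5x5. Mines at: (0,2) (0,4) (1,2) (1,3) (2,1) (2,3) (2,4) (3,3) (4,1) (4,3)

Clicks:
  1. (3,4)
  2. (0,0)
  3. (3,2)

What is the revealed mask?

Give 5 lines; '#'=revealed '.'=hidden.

Answer: ##...
##...
.....
..#.#
.....

Derivation:
Click 1 (3,4) count=4: revealed 1 new [(3,4)] -> total=1
Click 2 (0,0) count=0: revealed 4 new [(0,0) (0,1) (1,0) (1,1)] -> total=5
Click 3 (3,2) count=5: revealed 1 new [(3,2)] -> total=6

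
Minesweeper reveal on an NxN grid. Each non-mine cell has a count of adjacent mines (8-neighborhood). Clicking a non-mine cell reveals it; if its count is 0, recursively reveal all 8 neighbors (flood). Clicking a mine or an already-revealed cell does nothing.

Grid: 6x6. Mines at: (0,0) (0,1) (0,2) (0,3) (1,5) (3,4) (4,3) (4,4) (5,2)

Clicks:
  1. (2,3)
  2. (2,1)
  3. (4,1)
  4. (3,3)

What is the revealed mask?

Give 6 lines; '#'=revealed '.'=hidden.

Click 1 (2,3) count=1: revealed 1 new [(2,3)] -> total=1
Click 2 (2,1) count=0: revealed 16 new [(1,0) (1,1) (1,2) (1,3) (2,0) (2,1) (2,2) (3,0) (3,1) (3,2) (3,3) (4,0) (4,1) (4,2) (5,0) (5,1)] -> total=17
Click 3 (4,1) count=1: revealed 0 new [(none)] -> total=17
Click 4 (3,3) count=3: revealed 0 new [(none)] -> total=17

Answer: ......
####..
####..
####..
###...
##....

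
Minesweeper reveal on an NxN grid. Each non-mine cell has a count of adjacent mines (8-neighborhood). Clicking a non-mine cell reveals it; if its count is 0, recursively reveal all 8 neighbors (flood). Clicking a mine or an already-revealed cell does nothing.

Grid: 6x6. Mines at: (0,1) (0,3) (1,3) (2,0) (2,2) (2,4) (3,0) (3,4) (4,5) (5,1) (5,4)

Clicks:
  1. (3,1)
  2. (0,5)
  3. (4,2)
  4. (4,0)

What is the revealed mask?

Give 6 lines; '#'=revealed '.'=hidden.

Answer: ....##
....##
......
.#....
#.#...
......

Derivation:
Click 1 (3,1) count=3: revealed 1 new [(3,1)] -> total=1
Click 2 (0,5) count=0: revealed 4 new [(0,4) (0,5) (1,4) (1,5)] -> total=5
Click 3 (4,2) count=1: revealed 1 new [(4,2)] -> total=6
Click 4 (4,0) count=2: revealed 1 new [(4,0)] -> total=7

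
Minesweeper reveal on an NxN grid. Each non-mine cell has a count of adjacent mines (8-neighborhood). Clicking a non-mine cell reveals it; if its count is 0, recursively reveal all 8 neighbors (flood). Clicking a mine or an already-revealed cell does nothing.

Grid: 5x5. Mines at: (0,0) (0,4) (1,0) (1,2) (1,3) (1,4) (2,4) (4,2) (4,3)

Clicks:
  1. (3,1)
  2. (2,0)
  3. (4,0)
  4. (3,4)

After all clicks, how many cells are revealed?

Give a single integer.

Click 1 (3,1) count=1: revealed 1 new [(3,1)] -> total=1
Click 2 (2,0) count=1: revealed 1 new [(2,0)] -> total=2
Click 3 (4,0) count=0: revealed 4 new [(2,1) (3,0) (4,0) (4,1)] -> total=6
Click 4 (3,4) count=2: revealed 1 new [(3,4)] -> total=7

Answer: 7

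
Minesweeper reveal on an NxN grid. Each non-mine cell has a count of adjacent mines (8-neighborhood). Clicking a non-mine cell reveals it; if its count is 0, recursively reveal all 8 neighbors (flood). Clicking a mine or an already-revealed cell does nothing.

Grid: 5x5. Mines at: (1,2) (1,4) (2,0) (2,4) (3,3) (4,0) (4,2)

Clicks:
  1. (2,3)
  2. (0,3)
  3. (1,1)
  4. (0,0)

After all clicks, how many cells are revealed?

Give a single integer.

Answer: 6

Derivation:
Click 1 (2,3) count=4: revealed 1 new [(2,3)] -> total=1
Click 2 (0,3) count=2: revealed 1 new [(0,3)] -> total=2
Click 3 (1,1) count=2: revealed 1 new [(1,1)] -> total=3
Click 4 (0,0) count=0: revealed 3 new [(0,0) (0,1) (1,0)] -> total=6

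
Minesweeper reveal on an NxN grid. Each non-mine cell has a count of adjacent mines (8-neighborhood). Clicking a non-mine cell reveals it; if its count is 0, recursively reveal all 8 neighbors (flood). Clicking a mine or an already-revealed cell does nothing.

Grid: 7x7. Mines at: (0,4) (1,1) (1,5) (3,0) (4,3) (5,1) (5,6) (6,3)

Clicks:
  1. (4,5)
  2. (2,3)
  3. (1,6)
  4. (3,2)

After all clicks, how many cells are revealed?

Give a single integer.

Click 1 (4,5) count=1: revealed 1 new [(4,5)] -> total=1
Click 2 (2,3) count=0: revealed 9 new [(1,2) (1,3) (1,4) (2,2) (2,3) (2,4) (3,2) (3,3) (3,4)] -> total=10
Click 3 (1,6) count=1: revealed 1 new [(1,6)] -> total=11
Click 4 (3,2) count=1: revealed 0 new [(none)] -> total=11

Answer: 11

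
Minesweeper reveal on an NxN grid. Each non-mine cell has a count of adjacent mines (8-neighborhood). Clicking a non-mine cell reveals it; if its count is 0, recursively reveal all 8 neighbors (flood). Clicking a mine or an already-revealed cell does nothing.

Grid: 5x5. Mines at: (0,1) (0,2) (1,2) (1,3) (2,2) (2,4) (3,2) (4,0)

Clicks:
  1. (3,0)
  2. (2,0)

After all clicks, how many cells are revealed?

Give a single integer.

Click 1 (3,0) count=1: revealed 1 new [(3,0)] -> total=1
Click 2 (2,0) count=0: revealed 5 new [(1,0) (1,1) (2,0) (2,1) (3,1)] -> total=6

Answer: 6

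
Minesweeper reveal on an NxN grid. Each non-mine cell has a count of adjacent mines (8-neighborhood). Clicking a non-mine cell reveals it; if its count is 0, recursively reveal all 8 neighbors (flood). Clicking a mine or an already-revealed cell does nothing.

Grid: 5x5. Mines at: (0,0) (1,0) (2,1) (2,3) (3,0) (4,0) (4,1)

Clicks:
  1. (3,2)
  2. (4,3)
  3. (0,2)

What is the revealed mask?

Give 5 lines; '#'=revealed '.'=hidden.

Answer: .####
.####
.....
..###
..###

Derivation:
Click 1 (3,2) count=3: revealed 1 new [(3,2)] -> total=1
Click 2 (4,3) count=0: revealed 5 new [(3,3) (3,4) (4,2) (4,3) (4,4)] -> total=6
Click 3 (0,2) count=0: revealed 8 new [(0,1) (0,2) (0,3) (0,4) (1,1) (1,2) (1,3) (1,4)] -> total=14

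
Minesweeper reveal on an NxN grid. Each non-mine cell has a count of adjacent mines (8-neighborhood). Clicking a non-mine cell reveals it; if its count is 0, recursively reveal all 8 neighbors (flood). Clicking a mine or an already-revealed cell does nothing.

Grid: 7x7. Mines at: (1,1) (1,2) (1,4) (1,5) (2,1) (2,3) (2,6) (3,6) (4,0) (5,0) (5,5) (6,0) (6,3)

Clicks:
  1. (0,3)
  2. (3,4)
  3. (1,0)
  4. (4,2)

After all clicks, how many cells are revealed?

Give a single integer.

Answer: 14

Derivation:
Click 1 (0,3) count=2: revealed 1 new [(0,3)] -> total=1
Click 2 (3,4) count=1: revealed 1 new [(3,4)] -> total=2
Click 3 (1,0) count=2: revealed 1 new [(1,0)] -> total=3
Click 4 (4,2) count=0: revealed 11 new [(3,1) (3,2) (3,3) (4,1) (4,2) (4,3) (4,4) (5,1) (5,2) (5,3) (5,4)] -> total=14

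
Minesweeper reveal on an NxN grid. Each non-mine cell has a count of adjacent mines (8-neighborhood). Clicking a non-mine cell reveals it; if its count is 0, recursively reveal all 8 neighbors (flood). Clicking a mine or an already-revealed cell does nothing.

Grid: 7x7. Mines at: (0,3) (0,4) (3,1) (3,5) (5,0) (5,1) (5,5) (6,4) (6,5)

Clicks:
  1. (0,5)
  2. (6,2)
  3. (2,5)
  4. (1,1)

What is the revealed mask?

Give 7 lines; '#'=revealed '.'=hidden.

Answer: ###..#.
###....
###..#.
.......
.......
.......
..#....

Derivation:
Click 1 (0,5) count=1: revealed 1 new [(0,5)] -> total=1
Click 2 (6,2) count=1: revealed 1 new [(6,2)] -> total=2
Click 3 (2,5) count=1: revealed 1 new [(2,5)] -> total=3
Click 4 (1,1) count=0: revealed 9 new [(0,0) (0,1) (0,2) (1,0) (1,1) (1,2) (2,0) (2,1) (2,2)] -> total=12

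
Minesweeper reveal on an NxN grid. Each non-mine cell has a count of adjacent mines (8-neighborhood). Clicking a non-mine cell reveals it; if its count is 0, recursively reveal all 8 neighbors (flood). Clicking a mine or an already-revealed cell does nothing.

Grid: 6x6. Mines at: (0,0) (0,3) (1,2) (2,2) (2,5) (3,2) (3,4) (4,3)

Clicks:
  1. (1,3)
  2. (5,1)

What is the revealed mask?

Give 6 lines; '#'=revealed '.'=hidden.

Answer: ......
##.#..
##....
##....
###...
###...

Derivation:
Click 1 (1,3) count=3: revealed 1 new [(1,3)] -> total=1
Click 2 (5,1) count=0: revealed 12 new [(1,0) (1,1) (2,0) (2,1) (3,0) (3,1) (4,0) (4,1) (4,2) (5,0) (5,1) (5,2)] -> total=13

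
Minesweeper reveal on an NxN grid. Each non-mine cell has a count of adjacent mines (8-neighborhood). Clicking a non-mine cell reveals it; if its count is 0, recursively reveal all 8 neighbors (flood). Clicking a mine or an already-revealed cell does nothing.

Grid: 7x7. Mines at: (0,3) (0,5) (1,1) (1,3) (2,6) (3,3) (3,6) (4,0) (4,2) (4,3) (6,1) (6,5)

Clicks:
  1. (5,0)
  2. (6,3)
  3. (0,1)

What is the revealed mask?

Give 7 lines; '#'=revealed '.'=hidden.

Answer: .#.....
.......
.......
.......
.......
#.###..
..###..

Derivation:
Click 1 (5,0) count=2: revealed 1 new [(5,0)] -> total=1
Click 2 (6,3) count=0: revealed 6 new [(5,2) (5,3) (5,4) (6,2) (6,3) (6,4)] -> total=7
Click 3 (0,1) count=1: revealed 1 new [(0,1)] -> total=8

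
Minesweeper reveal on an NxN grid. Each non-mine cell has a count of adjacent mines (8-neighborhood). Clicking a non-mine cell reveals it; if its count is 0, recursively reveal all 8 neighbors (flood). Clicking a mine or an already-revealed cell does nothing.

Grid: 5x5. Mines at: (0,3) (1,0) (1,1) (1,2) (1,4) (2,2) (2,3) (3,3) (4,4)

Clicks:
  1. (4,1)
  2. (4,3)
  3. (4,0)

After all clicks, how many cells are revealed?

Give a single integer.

Click 1 (4,1) count=0: revealed 8 new [(2,0) (2,1) (3,0) (3,1) (3,2) (4,0) (4,1) (4,2)] -> total=8
Click 2 (4,3) count=2: revealed 1 new [(4,3)] -> total=9
Click 3 (4,0) count=0: revealed 0 new [(none)] -> total=9

Answer: 9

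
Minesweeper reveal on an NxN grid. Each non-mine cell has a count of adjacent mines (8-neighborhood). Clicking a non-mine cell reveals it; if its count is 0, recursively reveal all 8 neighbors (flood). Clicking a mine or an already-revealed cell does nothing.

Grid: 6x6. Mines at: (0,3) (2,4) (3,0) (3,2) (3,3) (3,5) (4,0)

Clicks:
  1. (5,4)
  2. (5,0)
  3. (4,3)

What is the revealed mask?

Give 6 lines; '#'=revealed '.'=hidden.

Click 1 (5,4) count=0: revealed 10 new [(4,1) (4,2) (4,3) (4,4) (4,5) (5,1) (5,2) (5,3) (5,4) (5,5)] -> total=10
Click 2 (5,0) count=1: revealed 1 new [(5,0)] -> total=11
Click 3 (4,3) count=2: revealed 0 new [(none)] -> total=11

Answer: ......
......
......
......
.#####
######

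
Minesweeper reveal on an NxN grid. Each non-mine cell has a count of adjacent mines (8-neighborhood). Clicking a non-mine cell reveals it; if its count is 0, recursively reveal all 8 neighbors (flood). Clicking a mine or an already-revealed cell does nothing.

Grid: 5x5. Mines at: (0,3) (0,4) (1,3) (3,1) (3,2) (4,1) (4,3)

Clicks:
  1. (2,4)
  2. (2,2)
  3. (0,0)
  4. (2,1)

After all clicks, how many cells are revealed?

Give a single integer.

Answer: 10

Derivation:
Click 1 (2,4) count=1: revealed 1 new [(2,4)] -> total=1
Click 2 (2,2) count=3: revealed 1 new [(2,2)] -> total=2
Click 3 (0,0) count=0: revealed 8 new [(0,0) (0,1) (0,2) (1,0) (1,1) (1,2) (2,0) (2,1)] -> total=10
Click 4 (2,1) count=2: revealed 0 new [(none)] -> total=10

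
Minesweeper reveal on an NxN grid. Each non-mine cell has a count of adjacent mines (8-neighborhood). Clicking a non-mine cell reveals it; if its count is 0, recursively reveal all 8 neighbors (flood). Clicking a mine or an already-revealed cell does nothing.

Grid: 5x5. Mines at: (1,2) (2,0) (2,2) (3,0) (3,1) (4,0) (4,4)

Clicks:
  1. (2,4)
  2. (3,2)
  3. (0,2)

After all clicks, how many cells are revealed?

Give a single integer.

Answer: 10

Derivation:
Click 1 (2,4) count=0: revealed 8 new [(0,3) (0,4) (1,3) (1,4) (2,3) (2,4) (3,3) (3,4)] -> total=8
Click 2 (3,2) count=2: revealed 1 new [(3,2)] -> total=9
Click 3 (0,2) count=1: revealed 1 new [(0,2)] -> total=10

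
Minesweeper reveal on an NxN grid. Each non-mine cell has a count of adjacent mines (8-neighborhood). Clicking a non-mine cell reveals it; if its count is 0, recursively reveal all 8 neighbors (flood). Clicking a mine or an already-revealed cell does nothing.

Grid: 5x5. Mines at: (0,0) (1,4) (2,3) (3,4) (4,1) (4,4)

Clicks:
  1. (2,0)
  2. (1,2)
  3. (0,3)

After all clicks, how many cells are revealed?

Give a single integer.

Answer: 10

Derivation:
Click 1 (2,0) count=0: revealed 9 new [(1,0) (1,1) (1,2) (2,0) (2,1) (2,2) (3,0) (3,1) (3,2)] -> total=9
Click 2 (1,2) count=1: revealed 0 new [(none)] -> total=9
Click 3 (0,3) count=1: revealed 1 new [(0,3)] -> total=10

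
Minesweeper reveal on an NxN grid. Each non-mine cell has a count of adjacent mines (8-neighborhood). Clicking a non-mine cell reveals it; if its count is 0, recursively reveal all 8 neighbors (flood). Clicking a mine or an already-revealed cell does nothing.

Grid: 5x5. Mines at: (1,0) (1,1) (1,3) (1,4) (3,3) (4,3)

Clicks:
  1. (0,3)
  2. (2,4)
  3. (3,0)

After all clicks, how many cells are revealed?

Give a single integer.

Answer: 11

Derivation:
Click 1 (0,3) count=2: revealed 1 new [(0,3)] -> total=1
Click 2 (2,4) count=3: revealed 1 new [(2,4)] -> total=2
Click 3 (3,0) count=0: revealed 9 new [(2,0) (2,1) (2,2) (3,0) (3,1) (3,2) (4,0) (4,1) (4,2)] -> total=11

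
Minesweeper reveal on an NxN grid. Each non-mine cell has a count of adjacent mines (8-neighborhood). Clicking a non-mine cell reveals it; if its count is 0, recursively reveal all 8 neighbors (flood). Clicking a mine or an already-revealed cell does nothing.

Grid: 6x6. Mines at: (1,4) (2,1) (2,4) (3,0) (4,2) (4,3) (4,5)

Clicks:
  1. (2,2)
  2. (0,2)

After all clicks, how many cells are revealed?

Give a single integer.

Click 1 (2,2) count=1: revealed 1 new [(2,2)] -> total=1
Click 2 (0,2) count=0: revealed 8 new [(0,0) (0,1) (0,2) (0,3) (1,0) (1,1) (1,2) (1,3)] -> total=9

Answer: 9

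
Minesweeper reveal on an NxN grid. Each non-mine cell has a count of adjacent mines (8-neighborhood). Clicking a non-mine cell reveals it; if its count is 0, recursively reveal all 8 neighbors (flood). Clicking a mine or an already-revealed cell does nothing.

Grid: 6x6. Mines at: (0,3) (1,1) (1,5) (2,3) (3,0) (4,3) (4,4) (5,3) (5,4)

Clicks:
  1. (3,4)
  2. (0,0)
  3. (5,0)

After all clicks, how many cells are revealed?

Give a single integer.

Answer: 8

Derivation:
Click 1 (3,4) count=3: revealed 1 new [(3,4)] -> total=1
Click 2 (0,0) count=1: revealed 1 new [(0,0)] -> total=2
Click 3 (5,0) count=0: revealed 6 new [(4,0) (4,1) (4,2) (5,0) (5,1) (5,2)] -> total=8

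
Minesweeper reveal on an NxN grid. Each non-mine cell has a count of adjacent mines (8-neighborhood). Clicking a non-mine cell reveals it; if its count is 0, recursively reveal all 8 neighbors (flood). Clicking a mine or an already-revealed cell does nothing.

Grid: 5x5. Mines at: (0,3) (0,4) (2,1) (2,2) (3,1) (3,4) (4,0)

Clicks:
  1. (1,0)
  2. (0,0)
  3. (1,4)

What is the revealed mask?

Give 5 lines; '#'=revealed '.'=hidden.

Click 1 (1,0) count=1: revealed 1 new [(1,0)] -> total=1
Click 2 (0,0) count=0: revealed 5 new [(0,0) (0,1) (0,2) (1,1) (1,2)] -> total=6
Click 3 (1,4) count=2: revealed 1 new [(1,4)] -> total=7

Answer: ###..
###.#
.....
.....
.....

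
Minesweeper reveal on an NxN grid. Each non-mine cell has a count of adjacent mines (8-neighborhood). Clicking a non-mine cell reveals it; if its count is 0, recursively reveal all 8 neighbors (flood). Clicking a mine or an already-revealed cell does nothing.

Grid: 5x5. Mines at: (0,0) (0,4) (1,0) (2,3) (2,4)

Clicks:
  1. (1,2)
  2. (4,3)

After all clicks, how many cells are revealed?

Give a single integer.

Click 1 (1,2) count=1: revealed 1 new [(1,2)] -> total=1
Click 2 (4,3) count=0: revealed 13 new [(2,0) (2,1) (2,2) (3,0) (3,1) (3,2) (3,3) (3,4) (4,0) (4,1) (4,2) (4,3) (4,4)] -> total=14

Answer: 14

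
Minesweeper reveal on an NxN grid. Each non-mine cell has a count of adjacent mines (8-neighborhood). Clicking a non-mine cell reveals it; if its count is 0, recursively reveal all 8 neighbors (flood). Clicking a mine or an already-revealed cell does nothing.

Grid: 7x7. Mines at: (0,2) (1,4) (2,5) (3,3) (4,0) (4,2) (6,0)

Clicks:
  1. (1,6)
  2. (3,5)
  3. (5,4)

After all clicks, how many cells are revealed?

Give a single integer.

Answer: 20

Derivation:
Click 1 (1,6) count=1: revealed 1 new [(1,6)] -> total=1
Click 2 (3,5) count=1: revealed 1 new [(3,5)] -> total=2
Click 3 (5,4) count=0: revealed 18 new [(3,4) (3,6) (4,3) (4,4) (4,5) (4,6) (5,1) (5,2) (5,3) (5,4) (5,5) (5,6) (6,1) (6,2) (6,3) (6,4) (6,5) (6,6)] -> total=20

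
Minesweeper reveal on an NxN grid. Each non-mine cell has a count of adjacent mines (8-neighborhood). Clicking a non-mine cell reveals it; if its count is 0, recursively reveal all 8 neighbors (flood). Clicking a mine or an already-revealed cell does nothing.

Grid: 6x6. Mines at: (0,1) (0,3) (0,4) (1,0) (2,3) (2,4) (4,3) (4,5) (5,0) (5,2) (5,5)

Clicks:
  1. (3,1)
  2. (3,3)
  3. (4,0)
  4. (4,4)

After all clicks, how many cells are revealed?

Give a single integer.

Click 1 (3,1) count=0: revealed 9 new [(2,0) (2,1) (2,2) (3,0) (3,1) (3,2) (4,0) (4,1) (4,2)] -> total=9
Click 2 (3,3) count=3: revealed 1 new [(3,3)] -> total=10
Click 3 (4,0) count=1: revealed 0 new [(none)] -> total=10
Click 4 (4,4) count=3: revealed 1 new [(4,4)] -> total=11

Answer: 11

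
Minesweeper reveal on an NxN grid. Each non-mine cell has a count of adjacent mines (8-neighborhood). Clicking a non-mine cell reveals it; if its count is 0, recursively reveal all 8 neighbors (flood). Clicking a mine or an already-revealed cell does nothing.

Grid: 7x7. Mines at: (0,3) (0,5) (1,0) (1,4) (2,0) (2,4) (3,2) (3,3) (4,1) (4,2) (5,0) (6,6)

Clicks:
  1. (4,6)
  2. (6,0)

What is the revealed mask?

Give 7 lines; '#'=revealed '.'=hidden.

Answer: .......
.....##
.....##
....###
...####
.######
######.

Derivation:
Click 1 (4,6) count=0: revealed 22 new [(1,5) (1,6) (2,5) (2,6) (3,4) (3,5) (3,6) (4,3) (4,4) (4,5) (4,6) (5,1) (5,2) (5,3) (5,4) (5,5) (5,6) (6,1) (6,2) (6,3) (6,4) (6,5)] -> total=22
Click 2 (6,0) count=1: revealed 1 new [(6,0)] -> total=23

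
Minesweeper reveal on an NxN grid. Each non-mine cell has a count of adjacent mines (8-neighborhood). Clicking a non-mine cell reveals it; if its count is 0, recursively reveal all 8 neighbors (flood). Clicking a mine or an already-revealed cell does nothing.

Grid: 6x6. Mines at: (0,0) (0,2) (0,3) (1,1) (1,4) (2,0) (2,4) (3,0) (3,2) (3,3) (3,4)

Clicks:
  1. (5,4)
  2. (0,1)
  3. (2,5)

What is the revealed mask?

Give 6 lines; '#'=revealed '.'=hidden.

Answer: .#....
......
.....#
......
######
######

Derivation:
Click 1 (5,4) count=0: revealed 12 new [(4,0) (4,1) (4,2) (4,3) (4,4) (4,5) (5,0) (5,1) (5,2) (5,3) (5,4) (5,5)] -> total=12
Click 2 (0,1) count=3: revealed 1 new [(0,1)] -> total=13
Click 3 (2,5) count=3: revealed 1 new [(2,5)] -> total=14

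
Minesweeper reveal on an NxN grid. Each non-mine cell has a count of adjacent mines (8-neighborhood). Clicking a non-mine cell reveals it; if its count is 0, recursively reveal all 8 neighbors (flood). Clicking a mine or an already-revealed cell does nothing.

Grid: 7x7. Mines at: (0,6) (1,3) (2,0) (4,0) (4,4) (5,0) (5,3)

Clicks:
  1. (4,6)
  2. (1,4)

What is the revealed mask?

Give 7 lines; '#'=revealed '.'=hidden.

Answer: .......
....###
....###
....###
.....##
....###
....###

Derivation:
Click 1 (4,6) count=0: revealed 17 new [(1,4) (1,5) (1,6) (2,4) (2,5) (2,6) (3,4) (3,5) (3,6) (4,5) (4,6) (5,4) (5,5) (5,6) (6,4) (6,5) (6,6)] -> total=17
Click 2 (1,4) count=1: revealed 0 new [(none)] -> total=17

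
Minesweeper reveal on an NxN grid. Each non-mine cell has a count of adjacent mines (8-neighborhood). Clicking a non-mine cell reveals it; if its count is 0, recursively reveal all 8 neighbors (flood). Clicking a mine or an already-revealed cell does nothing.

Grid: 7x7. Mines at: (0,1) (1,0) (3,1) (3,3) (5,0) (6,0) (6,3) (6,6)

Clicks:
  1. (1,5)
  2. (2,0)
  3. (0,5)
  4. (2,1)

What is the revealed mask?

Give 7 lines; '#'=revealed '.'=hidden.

Click 1 (1,5) count=0: revealed 24 new [(0,2) (0,3) (0,4) (0,5) (0,6) (1,2) (1,3) (1,4) (1,5) (1,6) (2,2) (2,3) (2,4) (2,5) (2,6) (3,4) (3,5) (3,6) (4,4) (4,5) (4,6) (5,4) (5,5) (5,6)] -> total=24
Click 2 (2,0) count=2: revealed 1 new [(2,0)] -> total=25
Click 3 (0,5) count=0: revealed 0 new [(none)] -> total=25
Click 4 (2,1) count=2: revealed 1 new [(2,1)] -> total=26

Answer: ..#####
..#####
#######
....###
....###
....###
.......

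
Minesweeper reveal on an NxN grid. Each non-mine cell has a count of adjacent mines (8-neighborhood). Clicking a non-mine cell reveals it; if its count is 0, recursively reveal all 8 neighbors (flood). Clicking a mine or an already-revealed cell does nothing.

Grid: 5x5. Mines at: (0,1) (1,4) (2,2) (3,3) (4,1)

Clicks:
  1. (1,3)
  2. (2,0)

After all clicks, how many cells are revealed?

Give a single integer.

Click 1 (1,3) count=2: revealed 1 new [(1,3)] -> total=1
Click 2 (2,0) count=0: revealed 6 new [(1,0) (1,1) (2,0) (2,1) (3,0) (3,1)] -> total=7

Answer: 7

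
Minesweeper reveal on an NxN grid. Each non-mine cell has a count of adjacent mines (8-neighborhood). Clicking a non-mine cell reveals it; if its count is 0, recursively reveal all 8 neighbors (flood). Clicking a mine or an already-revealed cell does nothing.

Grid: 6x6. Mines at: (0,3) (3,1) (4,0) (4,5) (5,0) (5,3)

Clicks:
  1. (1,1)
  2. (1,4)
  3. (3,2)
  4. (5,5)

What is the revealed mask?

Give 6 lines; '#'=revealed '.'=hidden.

Answer: ###...
###.#.
###...
..#...
......
.....#

Derivation:
Click 1 (1,1) count=0: revealed 9 new [(0,0) (0,1) (0,2) (1,0) (1,1) (1,2) (2,0) (2,1) (2,2)] -> total=9
Click 2 (1,4) count=1: revealed 1 new [(1,4)] -> total=10
Click 3 (3,2) count=1: revealed 1 new [(3,2)] -> total=11
Click 4 (5,5) count=1: revealed 1 new [(5,5)] -> total=12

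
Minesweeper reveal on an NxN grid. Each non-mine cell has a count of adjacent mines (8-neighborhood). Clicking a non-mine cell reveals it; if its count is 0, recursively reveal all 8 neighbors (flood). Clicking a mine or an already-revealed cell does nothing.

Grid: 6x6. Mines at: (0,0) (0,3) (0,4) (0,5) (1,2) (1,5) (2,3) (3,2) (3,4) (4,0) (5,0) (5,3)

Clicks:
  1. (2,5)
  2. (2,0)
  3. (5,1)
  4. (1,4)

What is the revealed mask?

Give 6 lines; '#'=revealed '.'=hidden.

Click 1 (2,5) count=2: revealed 1 new [(2,5)] -> total=1
Click 2 (2,0) count=0: revealed 6 new [(1,0) (1,1) (2,0) (2,1) (3,0) (3,1)] -> total=7
Click 3 (5,1) count=2: revealed 1 new [(5,1)] -> total=8
Click 4 (1,4) count=5: revealed 1 new [(1,4)] -> total=9

Answer: ......
##..#.
##...#
##....
......
.#....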